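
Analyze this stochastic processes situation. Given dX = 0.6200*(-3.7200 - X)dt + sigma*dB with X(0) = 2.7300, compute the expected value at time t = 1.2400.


E[X(t)] = mu + (X(0) - mu)*exp(-theta*t)
= -3.7200 + (2.7300 - -3.7200)*exp(-0.6200*1.2400)
= -3.7200 + 6.4500 * 0.4636
= -0.7300

-0.7300


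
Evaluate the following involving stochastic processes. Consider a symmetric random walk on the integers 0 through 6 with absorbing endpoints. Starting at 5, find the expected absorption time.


For symmetric RW on 0,...,N with absorbing barriers, E(i) = i*(N-i)
E(5) = 5 * 1 = 5

5


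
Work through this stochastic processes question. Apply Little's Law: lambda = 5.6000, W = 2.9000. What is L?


Little's Law: L = lambda * W
= 5.6000 * 2.9000
= 16.2400

16.2400


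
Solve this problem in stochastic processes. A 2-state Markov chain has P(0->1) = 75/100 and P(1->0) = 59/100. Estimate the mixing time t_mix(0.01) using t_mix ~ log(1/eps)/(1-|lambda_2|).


lambda_2 = |1 - p01 - p10| = |1 - 0.7500 - 0.5900| = 0.3400
t_mix ~ log(1/eps)/(1 - |lambda_2|)
= log(100)/(1 - 0.3400) = 4.6052/0.6600
= 6.9775

6.9775


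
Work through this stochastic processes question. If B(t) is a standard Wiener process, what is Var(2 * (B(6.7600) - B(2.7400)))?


Var(alpha*(B(t)-B(s))) = alpha^2 * (t-s)
= 2^2 * (6.7600 - 2.7400)
= 4 * 4.0200
= 16.0800

16.0800


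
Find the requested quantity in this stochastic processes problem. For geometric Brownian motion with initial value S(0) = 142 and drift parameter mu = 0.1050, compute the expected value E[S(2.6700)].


E[S(t)] = S(0) * exp(mu * t)
= 142 * exp(0.1050 * 2.6700)
= 142 * 1.3236
= 187.9502

187.9502


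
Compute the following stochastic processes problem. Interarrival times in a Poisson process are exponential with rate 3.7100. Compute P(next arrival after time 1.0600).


P(X > t) = exp(-lambda * t)
= exp(-3.7100 * 1.0600)
= exp(-3.9326) = 0.0196

0.0196


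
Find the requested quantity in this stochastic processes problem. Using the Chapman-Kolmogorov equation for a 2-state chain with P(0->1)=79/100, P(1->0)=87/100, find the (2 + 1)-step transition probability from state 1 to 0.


P^3 = P^2 * P^1
Computing via matrix multiplication of the transition matrix.
Entry (1,0) of P^3 = 0.6748

0.6748


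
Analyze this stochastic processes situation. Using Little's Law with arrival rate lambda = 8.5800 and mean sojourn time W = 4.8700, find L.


Little's Law: L = lambda * W
= 8.5800 * 4.8700
= 41.7846

41.7846


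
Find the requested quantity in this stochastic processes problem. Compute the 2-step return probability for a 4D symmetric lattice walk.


P(return in 2 steps) = P(reverse first step) = 1/(2d)
= 1/8
= 0.1250

0.1250


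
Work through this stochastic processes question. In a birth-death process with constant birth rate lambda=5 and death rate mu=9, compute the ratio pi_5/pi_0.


For birth-death process, pi_n/pi_0 = (lambda/mu)^n
= (5/9)^5
= 0.0529

0.0529


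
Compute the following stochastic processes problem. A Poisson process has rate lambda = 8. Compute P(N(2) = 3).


P(N(t)=k) = (lambda*t)^k * exp(-lambda*t) / k!
lambda*t = 16
= 16^3 * exp(-16) / 3!
= 4096 * 1.1254e-07 / 6
= 7.6824e-05

7.6824e-05


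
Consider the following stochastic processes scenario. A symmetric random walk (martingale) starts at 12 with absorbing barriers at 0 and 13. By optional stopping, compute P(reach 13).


By optional stopping theorem: E(M at tau) = M(0) = 12
P(hit 13)*13 + P(hit 0)*0 = 12
P(hit 13) = (12 - 0)/(13 - 0) = 12/13 = 0.9231

0.9231


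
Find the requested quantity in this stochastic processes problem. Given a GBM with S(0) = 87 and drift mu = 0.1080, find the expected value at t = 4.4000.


E[S(t)] = S(0) * exp(mu * t)
= 87 * exp(0.1080 * 4.4000)
= 87 * 1.6083
= 139.9252

139.9252


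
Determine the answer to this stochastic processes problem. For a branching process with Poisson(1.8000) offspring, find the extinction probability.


Since mu = 1.8000 > 1, extinction prob q < 1.
Solve s = exp(mu*(s-1)) iteratively.
q = 0.2676

0.2676


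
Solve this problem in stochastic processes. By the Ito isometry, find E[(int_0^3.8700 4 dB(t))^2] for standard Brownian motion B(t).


By Ito isometry: E[(int f dB)^2] = int f^2 dt
= 4^2 * 3.8700
= 16 * 3.8700 = 61.9200

61.9200


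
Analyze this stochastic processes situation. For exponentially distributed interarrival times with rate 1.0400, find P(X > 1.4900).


P(X > t) = exp(-lambda * t)
= exp(-1.0400 * 1.4900)
= exp(-1.5496) = 0.2123

0.2123


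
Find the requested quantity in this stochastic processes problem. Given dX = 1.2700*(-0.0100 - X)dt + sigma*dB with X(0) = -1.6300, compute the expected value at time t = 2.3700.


E[X(t)] = mu + (X(0) - mu)*exp(-theta*t)
= -0.0100 + (-1.6300 - -0.0100)*exp(-1.2700*2.3700)
= -0.0100 + -1.6200 * 0.0493
= -0.0899

-0.0899


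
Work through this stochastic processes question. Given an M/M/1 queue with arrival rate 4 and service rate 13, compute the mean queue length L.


rho = 4/13 = 0.3077
L = rho/(1-rho)
= 0.3077/0.6923
= 0.4444

0.4444


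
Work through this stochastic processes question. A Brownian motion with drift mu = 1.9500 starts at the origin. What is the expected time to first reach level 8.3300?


Expected first passage time = a/mu
= 8.3300/1.9500
= 4.2718

4.2718


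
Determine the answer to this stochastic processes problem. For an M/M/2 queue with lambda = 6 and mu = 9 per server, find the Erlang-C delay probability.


a = lambda/mu = 0.6667
rho = a/c = 0.3333
Erlang-C formula applied:
C(c,a) = 0.1667

0.1667


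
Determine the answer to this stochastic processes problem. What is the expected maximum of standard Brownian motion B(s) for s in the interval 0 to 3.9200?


E(max B(s)) = sqrt(2t/pi)
= sqrt(2*3.9200/pi)
= sqrt(2.4955)
= 1.5797

1.5797


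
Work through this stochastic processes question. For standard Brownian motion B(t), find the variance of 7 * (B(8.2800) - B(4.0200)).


Var(alpha*(B(t)-B(s))) = alpha^2 * (t-s)
= 7^2 * (8.2800 - 4.0200)
= 49 * 4.2600
= 208.7400

208.7400


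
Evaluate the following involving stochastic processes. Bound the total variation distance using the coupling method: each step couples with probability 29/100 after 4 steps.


TV distance bound <= (1-delta)^n
= (1 - 0.2900)^4
= 0.7100^4
= 0.2541

0.2541


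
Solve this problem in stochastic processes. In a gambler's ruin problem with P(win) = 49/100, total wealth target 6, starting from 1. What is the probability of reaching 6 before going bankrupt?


Gambler's ruin formula:
r = q/p = 0.5100/0.4900 = 1.0408
P(win) = (1 - r^i)/(1 - r^N)
= (1 - 1.0408^1)/(1 - 1.0408^6)
= 0.1505

0.1505


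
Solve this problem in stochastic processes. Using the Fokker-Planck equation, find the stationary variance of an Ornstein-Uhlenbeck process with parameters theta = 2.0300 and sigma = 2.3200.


Stationary variance = sigma^2 / (2*theta)
= 2.3200^2 / (2*2.0300)
= 5.3824 / 4.0600
= 1.3257

1.3257


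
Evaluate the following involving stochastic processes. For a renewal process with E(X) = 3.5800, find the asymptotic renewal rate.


Long-run renewal rate = 1/E(X)
= 1/3.5800
= 0.2793

0.2793


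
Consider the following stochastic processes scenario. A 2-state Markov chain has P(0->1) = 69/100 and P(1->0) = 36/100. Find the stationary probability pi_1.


Stationary distribution: pi_0 = p10/(p01+p10), pi_1 = p01/(p01+p10)
p01 = 0.6900, p10 = 0.3600
pi_1 = 0.6571

0.6571


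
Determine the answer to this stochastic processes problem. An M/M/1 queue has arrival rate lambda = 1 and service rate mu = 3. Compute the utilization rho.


rho = lambda/mu
= 1/3
= 0.3333

0.3333


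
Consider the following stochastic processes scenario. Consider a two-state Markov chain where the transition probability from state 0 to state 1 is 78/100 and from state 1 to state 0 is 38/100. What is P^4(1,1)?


Computing P^4 by matrix multiplication.
P = [[0.2200, 0.7800], [0.3800, 0.6200]]
After raising P to the power 4:
P^4(1,1) = 0.6726

0.6726


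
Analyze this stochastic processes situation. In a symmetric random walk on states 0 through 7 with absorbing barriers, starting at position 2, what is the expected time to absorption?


For symmetric RW on 0,...,N with absorbing barriers, E(i) = i*(N-i)
E(2) = 2 * 5 = 10

10


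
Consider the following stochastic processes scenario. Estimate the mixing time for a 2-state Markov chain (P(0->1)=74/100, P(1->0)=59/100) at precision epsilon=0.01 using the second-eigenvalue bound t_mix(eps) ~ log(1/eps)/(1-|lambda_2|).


lambda_2 = |1 - p01 - p10| = |1 - 0.7400 - 0.5900| = 0.3300
t_mix ~ log(1/eps)/(1 - |lambda_2|)
= log(100)/(1 - 0.3300) = 4.6052/0.6700
= 6.8734

6.8734


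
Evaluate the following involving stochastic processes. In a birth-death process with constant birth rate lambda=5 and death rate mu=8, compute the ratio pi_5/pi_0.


For birth-death process, pi_n/pi_0 = (lambda/mu)^n
= (5/8)^5
= 0.0954

0.0954


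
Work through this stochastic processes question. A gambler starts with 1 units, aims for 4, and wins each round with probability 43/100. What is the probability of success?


Gambler's ruin formula:
r = q/p = 0.5700/0.4300 = 1.3256
P(win) = (1 - r^i)/(1 - r^N)
= (1 - 1.3256^1)/(1 - 1.3256^4)
= 0.1560

0.1560


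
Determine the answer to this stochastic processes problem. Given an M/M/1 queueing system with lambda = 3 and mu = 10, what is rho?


rho = lambda/mu
= 3/10
= 0.3000

0.3000


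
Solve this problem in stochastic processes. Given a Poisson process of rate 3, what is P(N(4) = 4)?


P(N(t)=k) = (lambda*t)^k * exp(-lambda*t) / k!
lambda*t = 12
= 12^4 * exp(-12) / 4!
= 20736 * 6.1442e-06 / 24
= 0.0053

0.0053


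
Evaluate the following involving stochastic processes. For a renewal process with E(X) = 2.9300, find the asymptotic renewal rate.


Long-run renewal rate = 1/E(X)
= 1/2.9300
= 0.3413

0.3413


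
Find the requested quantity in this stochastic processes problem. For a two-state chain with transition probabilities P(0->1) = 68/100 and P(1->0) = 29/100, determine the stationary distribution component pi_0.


Stationary distribution: pi_0 = p10/(p01+p10), pi_1 = p01/(p01+p10)
p01 = 0.6800, p10 = 0.2900
pi_0 = 0.2990

0.2990


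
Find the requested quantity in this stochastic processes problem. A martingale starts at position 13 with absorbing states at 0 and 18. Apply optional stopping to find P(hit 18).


By optional stopping theorem: E(M at tau) = M(0) = 13
P(hit 18)*18 + P(hit 0)*0 = 13
P(hit 18) = (13 - 0)/(18 - 0) = 13/18 = 0.7222

0.7222


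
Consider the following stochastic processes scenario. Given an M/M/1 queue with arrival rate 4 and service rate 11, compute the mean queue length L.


rho = 4/11 = 0.3636
L = rho/(1-rho)
= 0.3636/0.6364
= 0.5714

0.5714


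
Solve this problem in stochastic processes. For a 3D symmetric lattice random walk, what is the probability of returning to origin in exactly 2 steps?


P(return in 2 steps) = P(reverse first step) = 1/(2d)
= 1/6
= 0.1667

0.1667


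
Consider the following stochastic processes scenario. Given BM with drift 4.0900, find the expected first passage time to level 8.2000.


Expected first passage time = a/mu
= 8.2000/4.0900
= 2.0049

2.0049


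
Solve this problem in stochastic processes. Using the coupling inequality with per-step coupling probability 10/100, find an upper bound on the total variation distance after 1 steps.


TV distance bound <= (1-delta)^n
= (1 - 0.1000)^1
= 0.9000^1
= 0.9000

0.9000


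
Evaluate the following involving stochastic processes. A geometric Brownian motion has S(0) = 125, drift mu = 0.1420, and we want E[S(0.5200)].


E[S(t)] = S(0) * exp(mu * t)
= 125 * exp(0.1420 * 0.5200)
= 125 * 1.0766
= 134.5793

134.5793


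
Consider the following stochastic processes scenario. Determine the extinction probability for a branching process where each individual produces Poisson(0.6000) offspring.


Since mu = 0.6000 <= 1, extinction probability = 1.

1.0000


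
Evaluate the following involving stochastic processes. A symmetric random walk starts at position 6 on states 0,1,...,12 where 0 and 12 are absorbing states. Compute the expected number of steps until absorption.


For symmetric RW on 0,...,N with absorbing barriers, E(i) = i*(N-i)
E(6) = 6 * 6 = 36

36


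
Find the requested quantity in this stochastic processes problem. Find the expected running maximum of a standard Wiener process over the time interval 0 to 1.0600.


E(max B(s)) = sqrt(2t/pi)
= sqrt(2*1.0600/pi)
= sqrt(0.6748)
= 0.8215

0.8215


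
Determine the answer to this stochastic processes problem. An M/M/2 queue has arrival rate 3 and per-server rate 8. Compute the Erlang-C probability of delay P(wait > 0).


a = lambda/mu = 0.3750
rho = a/c = 0.1875
Erlang-C formula applied:
C(c,a) = 0.0592

0.0592


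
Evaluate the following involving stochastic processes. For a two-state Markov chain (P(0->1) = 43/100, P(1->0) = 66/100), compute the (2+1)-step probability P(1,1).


P^3 = P^2 * P^1
Computing via matrix multiplication of the transition matrix.
Entry (1,1) of P^3 = 0.3941

0.3941


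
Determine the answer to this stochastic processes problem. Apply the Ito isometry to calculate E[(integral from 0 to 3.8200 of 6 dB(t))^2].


By Ito isometry: E[(int f dB)^2] = int f^2 dt
= 6^2 * 3.8200
= 36 * 3.8200 = 137.5200

137.5200


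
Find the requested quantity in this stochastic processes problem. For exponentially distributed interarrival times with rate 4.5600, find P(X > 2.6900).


P(X > t) = exp(-lambda * t)
= exp(-4.5600 * 2.6900)
= exp(-12.2664) = 4.7073e-06

4.7073e-06


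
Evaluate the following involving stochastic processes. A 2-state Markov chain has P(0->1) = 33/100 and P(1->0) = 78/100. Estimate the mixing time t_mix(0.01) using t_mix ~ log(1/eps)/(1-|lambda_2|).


lambda_2 = |1 - p01 - p10| = |1 - 0.3300 - 0.7800| = 0.1100
t_mix ~ log(1/eps)/(1 - |lambda_2|)
= log(100)/(1 - 0.1100) = 4.6052/0.8900
= 5.1743

5.1743


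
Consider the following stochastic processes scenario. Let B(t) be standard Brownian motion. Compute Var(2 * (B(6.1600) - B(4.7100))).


Var(alpha*(B(t)-B(s))) = alpha^2 * (t-s)
= 2^2 * (6.1600 - 4.7100)
= 4 * 1.4500
= 5.8000

5.8000


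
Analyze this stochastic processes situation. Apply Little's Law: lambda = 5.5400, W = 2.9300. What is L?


Little's Law: L = lambda * W
= 5.5400 * 2.9300
= 16.2322

16.2322


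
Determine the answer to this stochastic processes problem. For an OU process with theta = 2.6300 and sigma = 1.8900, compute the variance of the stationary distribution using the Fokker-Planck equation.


Stationary variance = sigma^2 / (2*theta)
= 1.8900^2 / (2*2.6300)
= 3.5721 / 5.2600
= 0.6791

0.6791


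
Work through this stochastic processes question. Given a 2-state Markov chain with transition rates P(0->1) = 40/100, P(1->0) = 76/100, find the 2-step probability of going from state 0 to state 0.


Computing P^2 by matrix multiplication.
P = [[0.6000, 0.4000], [0.7600, 0.2400]]
After raising P to the power 2:
P^2(0,0) = 0.6640

0.6640


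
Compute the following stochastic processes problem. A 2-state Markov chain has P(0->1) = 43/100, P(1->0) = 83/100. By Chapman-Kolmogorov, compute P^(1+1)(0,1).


P^2 = P^1 * P^1
Computing via matrix multiplication of the transition matrix.
Entry (0,1) of P^2 = 0.3182

0.3182


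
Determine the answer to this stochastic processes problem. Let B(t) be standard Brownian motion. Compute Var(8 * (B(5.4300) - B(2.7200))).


Var(alpha*(B(t)-B(s))) = alpha^2 * (t-s)
= 8^2 * (5.4300 - 2.7200)
= 64 * 2.7100
= 173.4400

173.4400


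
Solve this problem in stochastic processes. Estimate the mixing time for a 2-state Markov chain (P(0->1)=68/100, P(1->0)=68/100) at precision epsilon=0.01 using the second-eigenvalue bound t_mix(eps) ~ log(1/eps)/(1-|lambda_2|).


lambda_2 = |1 - p01 - p10| = |1 - 0.6800 - 0.6800| = 0.3600
t_mix ~ log(1/eps)/(1 - |lambda_2|)
= log(100)/(1 - 0.3600) = 4.6052/0.6400
= 7.1956

7.1956


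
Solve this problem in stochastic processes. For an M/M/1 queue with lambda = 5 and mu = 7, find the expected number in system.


rho = 5/7 = 0.7143
L = rho/(1-rho)
= 0.7143/0.2857
= 2.5000

2.5000


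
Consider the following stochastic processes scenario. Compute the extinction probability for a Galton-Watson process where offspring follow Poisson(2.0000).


Since mu = 2.0000 > 1, extinction prob q < 1.
Solve s = exp(mu*(s-1)) iteratively.
q = 0.2032

0.2032


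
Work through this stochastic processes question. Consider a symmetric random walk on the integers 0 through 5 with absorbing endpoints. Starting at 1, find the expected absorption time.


For symmetric RW on 0,...,N with absorbing barriers, E(i) = i*(N-i)
E(1) = 1 * 4 = 4

4


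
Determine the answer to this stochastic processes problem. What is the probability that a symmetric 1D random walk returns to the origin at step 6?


P(S(6) = 0) = C(6,3) / 4^3
= 20 / 64
= 0.3125

0.3125


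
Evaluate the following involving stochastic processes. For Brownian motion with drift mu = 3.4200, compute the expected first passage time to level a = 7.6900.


Expected first passage time = a/mu
= 7.6900/3.4200
= 2.2485

2.2485


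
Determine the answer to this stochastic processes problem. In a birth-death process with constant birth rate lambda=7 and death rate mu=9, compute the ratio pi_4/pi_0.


For birth-death process, pi_n/pi_0 = (lambda/mu)^n
= (7/9)^4
= 0.3660

0.3660


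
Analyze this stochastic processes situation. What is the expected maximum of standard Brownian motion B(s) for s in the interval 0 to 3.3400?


E(max B(s)) = sqrt(2t/pi)
= sqrt(2*3.3400/pi)
= sqrt(2.1263)
= 1.4582

1.4582


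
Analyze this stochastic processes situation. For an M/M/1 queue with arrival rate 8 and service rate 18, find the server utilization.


rho = lambda/mu
= 8/18
= 0.4444

0.4444


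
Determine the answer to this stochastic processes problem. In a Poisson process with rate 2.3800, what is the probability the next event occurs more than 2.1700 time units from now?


P(X > t) = exp(-lambda * t)
= exp(-2.3800 * 2.1700)
= exp(-5.1646) = 0.0057

0.0057


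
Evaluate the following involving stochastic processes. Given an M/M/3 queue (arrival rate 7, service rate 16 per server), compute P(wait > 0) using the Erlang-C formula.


a = lambda/mu = 0.4375
rho = a/c = 0.1458
Erlang-C formula applied:
C(c,a) = 0.0105

0.0105


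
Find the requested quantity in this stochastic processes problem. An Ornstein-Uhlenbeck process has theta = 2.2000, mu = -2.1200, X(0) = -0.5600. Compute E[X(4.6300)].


E[X(t)] = mu + (X(0) - mu)*exp(-theta*t)
= -2.1200 + (-0.5600 - -2.1200)*exp(-2.2000*4.6300)
= -2.1200 + 1.5600 * 3.7694e-05
= -2.1199

-2.1199


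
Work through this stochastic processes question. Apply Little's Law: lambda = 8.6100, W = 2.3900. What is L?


Little's Law: L = lambda * W
= 8.6100 * 2.3900
= 20.5779

20.5779


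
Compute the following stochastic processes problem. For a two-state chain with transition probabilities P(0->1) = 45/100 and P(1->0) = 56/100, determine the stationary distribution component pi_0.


Stationary distribution: pi_0 = p10/(p01+p10), pi_1 = p01/(p01+p10)
p01 = 0.4500, p10 = 0.5600
pi_0 = 0.5545

0.5545


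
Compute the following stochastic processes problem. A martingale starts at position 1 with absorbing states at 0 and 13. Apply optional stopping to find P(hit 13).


By optional stopping theorem: E(M at tau) = M(0) = 1
P(hit 13)*13 + P(hit 0)*0 = 1
P(hit 13) = (1 - 0)/(13 - 0) = 1/13 = 0.0769

0.0769


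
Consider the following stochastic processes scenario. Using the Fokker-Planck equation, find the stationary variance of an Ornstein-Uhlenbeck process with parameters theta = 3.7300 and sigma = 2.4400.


Stationary variance = sigma^2 / (2*theta)
= 2.4400^2 / (2*3.7300)
= 5.9536 / 7.4600
= 0.7981

0.7981


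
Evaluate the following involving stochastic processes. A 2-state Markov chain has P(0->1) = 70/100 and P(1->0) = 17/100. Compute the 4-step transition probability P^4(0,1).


Computing P^4 by matrix multiplication.
P = [[0.3000, 0.7000], [0.1700, 0.8300]]
After raising P to the power 4:
P^4(0,1) = 0.8044

0.8044


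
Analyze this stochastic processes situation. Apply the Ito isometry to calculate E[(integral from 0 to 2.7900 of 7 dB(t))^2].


By Ito isometry: E[(int f dB)^2] = int f^2 dt
= 7^2 * 2.7900
= 49 * 2.7900 = 136.7100

136.7100


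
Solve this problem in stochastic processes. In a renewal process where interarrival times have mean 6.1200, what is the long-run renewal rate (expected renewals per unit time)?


Long-run renewal rate = 1/E(X)
= 1/6.1200
= 0.1634

0.1634


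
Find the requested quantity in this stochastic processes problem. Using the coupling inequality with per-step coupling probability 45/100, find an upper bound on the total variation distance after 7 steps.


TV distance bound <= (1-delta)^n
= (1 - 0.4500)^7
= 0.5500^7
= 0.0152

0.0152


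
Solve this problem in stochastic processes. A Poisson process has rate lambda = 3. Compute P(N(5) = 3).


P(N(t)=k) = (lambda*t)^k * exp(-lambda*t) / k!
lambda*t = 15
= 15^3 * exp(-15) / 3!
= 3375 * 3.0590e-07 / 6
= 1.7207e-04

1.7207e-04


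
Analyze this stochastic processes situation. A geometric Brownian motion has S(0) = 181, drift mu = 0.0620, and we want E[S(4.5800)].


E[S(t)] = S(0) * exp(mu * t)
= 181 * exp(0.0620 * 4.5800)
= 181 * 1.3284
= 240.4367

240.4367


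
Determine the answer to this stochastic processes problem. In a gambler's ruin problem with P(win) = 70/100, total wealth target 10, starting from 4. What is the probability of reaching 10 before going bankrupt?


Gambler's ruin formula:
r = q/p = 0.3000/0.7000 = 0.4286
P(win) = (1 - r^i)/(1 - r^N)
= (1 - 0.4286^4)/(1 - 0.4286^10)
= 0.9665

0.9665


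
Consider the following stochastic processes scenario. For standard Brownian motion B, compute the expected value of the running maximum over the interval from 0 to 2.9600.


E(max B(s)) = sqrt(2t/pi)
= sqrt(2*2.9600/pi)
= sqrt(1.8844)
= 1.3727

1.3727


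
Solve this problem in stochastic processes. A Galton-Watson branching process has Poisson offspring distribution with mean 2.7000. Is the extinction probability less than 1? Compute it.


Since mu = 2.7000 > 1, extinction prob q < 1.
Solve s = exp(mu*(s-1)) iteratively.
q = 0.0844

0.0844


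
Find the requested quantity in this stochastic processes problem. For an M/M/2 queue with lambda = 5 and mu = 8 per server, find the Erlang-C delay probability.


a = lambda/mu = 0.6250
rho = a/c = 0.3125
Erlang-C formula applied:
C(c,a) = 0.1488

0.1488


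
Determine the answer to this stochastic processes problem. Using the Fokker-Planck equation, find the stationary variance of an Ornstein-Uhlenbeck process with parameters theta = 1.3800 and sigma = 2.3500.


Stationary variance = sigma^2 / (2*theta)
= 2.3500^2 / (2*1.3800)
= 5.5225 / 2.7600
= 2.0009

2.0009


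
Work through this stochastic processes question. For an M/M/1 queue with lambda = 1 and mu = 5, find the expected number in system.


rho = 1/5 = 0.2000
L = rho/(1-rho)
= 0.2000/0.8000
= 0.2500

0.2500


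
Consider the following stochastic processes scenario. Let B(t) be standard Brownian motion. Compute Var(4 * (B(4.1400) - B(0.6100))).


Var(alpha*(B(t)-B(s))) = alpha^2 * (t-s)
= 4^2 * (4.1400 - 0.6100)
= 16 * 3.5300
= 56.4800

56.4800


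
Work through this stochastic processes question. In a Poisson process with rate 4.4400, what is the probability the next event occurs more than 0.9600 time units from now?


P(X > t) = exp(-lambda * t)
= exp(-4.4400 * 0.9600)
= exp(-4.2624) = 0.0141

0.0141


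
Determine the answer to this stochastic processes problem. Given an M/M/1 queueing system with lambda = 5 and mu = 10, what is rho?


rho = lambda/mu
= 5/10
= 0.5000

0.5000


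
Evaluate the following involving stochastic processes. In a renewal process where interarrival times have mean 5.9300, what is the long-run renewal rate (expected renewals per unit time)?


Long-run renewal rate = 1/E(X)
= 1/5.9300
= 0.1686

0.1686


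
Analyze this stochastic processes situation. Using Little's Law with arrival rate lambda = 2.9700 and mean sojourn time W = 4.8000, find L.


Little's Law: L = lambda * W
= 2.9700 * 4.8000
= 14.2560

14.2560


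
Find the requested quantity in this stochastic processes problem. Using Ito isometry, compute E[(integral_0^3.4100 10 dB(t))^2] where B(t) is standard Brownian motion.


By Ito isometry: E[(int f dB)^2] = int f^2 dt
= 10^2 * 3.4100
= 100 * 3.4100 = 341.0000

341.0000


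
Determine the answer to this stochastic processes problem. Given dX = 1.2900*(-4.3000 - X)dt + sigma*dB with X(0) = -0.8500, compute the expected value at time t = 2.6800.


E[X(t)] = mu + (X(0) - mu)*exp(-theta*t)
= -4.3000 + (-0.8500 - -4.3000)*exp(-1.2900*2.6800)
= -4.3000 + 3.4500 * 0.0315
= -4.1913

-4.1913


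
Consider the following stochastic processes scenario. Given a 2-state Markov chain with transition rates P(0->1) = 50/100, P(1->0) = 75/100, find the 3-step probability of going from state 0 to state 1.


Computing P^3 by matrix multiplication.
P = [[0.5000, 0.5000], [0.7500, 0.2500]]
After raising P to the power 3:
P^3(0,1) = 0.4062

0.4062


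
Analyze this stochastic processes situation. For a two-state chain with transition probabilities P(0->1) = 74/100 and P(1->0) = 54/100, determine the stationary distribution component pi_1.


Stationary distribution: pi_0 = p10/(p01+p10), pi_1 = p01/(p01+p10)
p01 = 0.7400, p10 = 0.5400
pi_1 = 0.5781

0.5781


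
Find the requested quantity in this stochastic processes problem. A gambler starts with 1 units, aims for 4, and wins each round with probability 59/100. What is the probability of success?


Gambler's ruin formula:
r = q/p = 0.4100/0.5900 = 0.6949
P(win) = (1 - r^i)/(1 - r^N)
= (1 - 0.6949^1)/(1 - 0.6949^4)
= 0.3979

0.3979


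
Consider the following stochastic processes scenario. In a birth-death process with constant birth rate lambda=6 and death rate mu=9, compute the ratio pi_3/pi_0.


For birth-death process, pi_n/pi_0 = (lambda/mu)^n
= (6/9)^3
= 0.2963

0.2963


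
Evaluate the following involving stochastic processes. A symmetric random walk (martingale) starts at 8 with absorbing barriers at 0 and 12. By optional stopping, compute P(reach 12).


By optional stopping theorem: E(M at tau) = M(0) = 8
P(hit 12)*12 + P(hit 0)*0 = 8
P(hit 12) = (8 - 0)/(12 - 0) = 2/3 = 0.6667

0.6667


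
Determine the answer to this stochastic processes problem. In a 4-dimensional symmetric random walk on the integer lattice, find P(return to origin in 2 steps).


P(return in 2 steps) = P(reverse first step) = 1/(2d)
= 1/8
= 0.1250

0.1250


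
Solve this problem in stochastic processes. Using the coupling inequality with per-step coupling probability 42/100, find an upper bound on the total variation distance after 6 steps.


TV distance bound <= (1-delta)^n
= (1 - 0.4200)^6
= 0.5800^6
= 0.0381

0.0381


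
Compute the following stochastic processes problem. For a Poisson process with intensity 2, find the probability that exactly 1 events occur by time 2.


P(N(t)=k) = (lambda*t)^k * exp(-lambda*t) / k!
lambda*t = 4
= 4^1 * exp(-4) / 1!
= 4 * 0.0183 / 1
= 0.0733

0.0733


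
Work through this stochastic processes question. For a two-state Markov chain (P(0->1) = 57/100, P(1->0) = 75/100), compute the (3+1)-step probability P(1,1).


P^4 = P^3 * P^1
Computing via matrix multiplication of the transition matrix.
Entry (1,1) of P^4 = 0.4378

0.4378


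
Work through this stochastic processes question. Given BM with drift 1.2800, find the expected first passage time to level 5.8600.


Expected first passage time = a/mu
= 5.8600/1.2800
= 4.5781

4.5781


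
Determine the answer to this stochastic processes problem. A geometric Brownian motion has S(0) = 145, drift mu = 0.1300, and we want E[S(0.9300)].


E[S(t)] = S(0) * exp(mu * t)
= 145 * exp(0.1300 * 0.9300)
= 145 * 1.1285
= 163.6342

163.6342


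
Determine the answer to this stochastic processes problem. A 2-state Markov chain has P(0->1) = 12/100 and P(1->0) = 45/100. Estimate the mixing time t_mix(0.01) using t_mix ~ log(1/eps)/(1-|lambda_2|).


lambda_2 = |1 - p01 - p10| = |1 - 0.1200 - 0.4500| = 0.4300
t_mix ~ log(1/eps)/(1 - |lambda_2|)
= log(100)/(1 - 0.4300) = 4.6052/0.5700
= 8.0792

8.0792


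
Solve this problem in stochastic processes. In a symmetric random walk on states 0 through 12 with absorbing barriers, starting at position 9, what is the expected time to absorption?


For symmetric RW on 0,...,N with absorbing barriers, E(i) = i*(N-i)
E(9) = 9 * 3 = 27

27


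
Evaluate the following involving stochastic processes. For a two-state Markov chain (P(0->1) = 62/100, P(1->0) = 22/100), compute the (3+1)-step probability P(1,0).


P^4 = P^3 * P^1
Computing via matrix multiplication of the transition matrix.
Entry (1,0) of P^4 = 0.2617

0.2617


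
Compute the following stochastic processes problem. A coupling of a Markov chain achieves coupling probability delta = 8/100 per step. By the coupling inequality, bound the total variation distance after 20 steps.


TV distance bound <= (1-delta)^n
= (1 - 0.0800)^20
= 0.9200^20
= 0.1887

0.1887


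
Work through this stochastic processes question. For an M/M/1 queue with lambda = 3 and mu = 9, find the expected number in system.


rho = 3/9 = 0.3333
L = rho/(1-rho)
= 0.3333/0.6667
= 0.5000

0.5000


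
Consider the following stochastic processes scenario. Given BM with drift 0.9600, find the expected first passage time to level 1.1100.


Expected first passage time = a/mu
= 1.1100/0.9600
= 1.1563

1.1563


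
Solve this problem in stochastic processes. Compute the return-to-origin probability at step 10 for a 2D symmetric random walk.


P = C(10,5)^2 / 4^10
= 252^2 / 1048576
= 63504 / 1048576
= 0.0606

0.0606


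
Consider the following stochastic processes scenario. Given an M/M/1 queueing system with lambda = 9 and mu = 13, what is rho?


rho = lambda/mu
= 9/13
= 0.6923

0.6923


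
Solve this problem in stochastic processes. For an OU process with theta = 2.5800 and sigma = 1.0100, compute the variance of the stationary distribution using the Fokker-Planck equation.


Stationary variance = sigma^2 / (2*theta)
= 1.0100^2 / (2*2.5800)
= 1.0201 / 5.1600
= 0.1977

0.1977


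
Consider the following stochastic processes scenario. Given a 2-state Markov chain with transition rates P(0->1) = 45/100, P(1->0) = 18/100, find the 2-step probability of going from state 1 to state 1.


Computing P^2 by matrix multiplication.
P = [[0.5500, 0.4500], [0.1800, 0.8200]]
After raising P to the power 2:
P^2(1,1) = 0.7534

0.7534


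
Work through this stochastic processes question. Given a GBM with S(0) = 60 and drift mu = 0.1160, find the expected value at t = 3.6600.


E[S(t)] = S(0) * exp(mu * t)
= 60 * exp(0.1160 * 3.6600)
= 60 * 1.5289
= 91.7351

91.7351


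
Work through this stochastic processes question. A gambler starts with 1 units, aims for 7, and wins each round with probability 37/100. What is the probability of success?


Gambler's ruin formula:
r = q/p = 0.6300/0.3700 = 1.7027
P(win) = (1 - r^i)/(1 - r^N)
= (1 - 1.7027^1)/(1 - 1.7027^7)
= 0.0174

0.0174


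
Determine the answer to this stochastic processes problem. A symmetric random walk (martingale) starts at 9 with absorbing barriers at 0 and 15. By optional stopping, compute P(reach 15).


By optional stopping theorem: E(M at tau) = M(0) = 9
P(hit 15)*15 + P(hit 0)*0 = 9
P(hit 15) = (9 - 0)/(15 - 0) = 3/5 = 0.6000

0.6000


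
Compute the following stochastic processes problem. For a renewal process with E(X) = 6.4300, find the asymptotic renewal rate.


Long-run renewal rate = 1/E(X)
= 1/6.4300
= 0.1555

0.1555


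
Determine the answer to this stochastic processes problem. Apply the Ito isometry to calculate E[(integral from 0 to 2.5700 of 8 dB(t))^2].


By Ito isometry: E[(int f dB)^2] = int f^2 dt
= 8^2 * 2.5700
= 64 * 2.5700 = 164.4800

164.4800


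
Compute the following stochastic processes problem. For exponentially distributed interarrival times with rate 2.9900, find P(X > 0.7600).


P(X > t) = exp(-lambda * t)
= exp(-2.9900 * 0.7600)
= exp(-2.2724) = 0.1031

0.1031


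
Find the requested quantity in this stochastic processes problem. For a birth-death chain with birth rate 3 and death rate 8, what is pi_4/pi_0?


For birth-death process, pi_n/pi_0 = (lambda/mu)^n
= (3/8)^4
= 0.0198

0.0198


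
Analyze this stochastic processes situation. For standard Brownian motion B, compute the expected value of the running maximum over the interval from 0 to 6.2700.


E(max B(s)) = sqrt(2t/pi)
= sqrt(2*6.2700/pi)
= sqrt(3.9916)
= 1.9979

1.9979


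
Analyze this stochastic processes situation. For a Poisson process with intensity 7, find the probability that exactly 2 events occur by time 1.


P(N(t)=k) = (lambda*t)^k * exp(-lambda*t) / k!
lambda*t = 7
= 7^2 * exp(-7) / 2!
= 49 * 9.1188e-04 / 2
= 0.0223

0.0223


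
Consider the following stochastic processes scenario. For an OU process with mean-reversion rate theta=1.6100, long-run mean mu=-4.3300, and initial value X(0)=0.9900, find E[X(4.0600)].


E[X(t)] = mu + (X(0) - mu)*exp(-theta*t)
= -4.3300 + (0.9900 - -4.3300)*exp(-1.6100*4.0600)
= -4.3300 + 5.3200 * 0.0014
= -4.3223

-4.3223


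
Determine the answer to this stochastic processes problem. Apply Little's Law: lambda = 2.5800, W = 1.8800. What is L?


Little's Law: L = lambda * W
= 2.5800 * 1.8800
= 4.8504

4.8504


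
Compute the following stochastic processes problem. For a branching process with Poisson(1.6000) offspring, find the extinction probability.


Since mu = 1.6000 > 1, extinction prob q < 1.
Solve s = exp(mu*(s-1)) iteratively.
q = 0.3580

0.3580


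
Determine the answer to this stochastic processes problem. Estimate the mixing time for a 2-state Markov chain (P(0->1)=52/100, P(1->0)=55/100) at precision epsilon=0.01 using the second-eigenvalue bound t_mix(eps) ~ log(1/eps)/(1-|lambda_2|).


lambda_2 = |1 - p01 - p10| = |1 - 0.5200 - 0.5500| = 0.0700
t_mix ~ log(1/eps)/(1 - |lambda_2|)
= log(100)/(1 - 0.0700) = 4.6052/0.9300
= 4.9518

4.9518


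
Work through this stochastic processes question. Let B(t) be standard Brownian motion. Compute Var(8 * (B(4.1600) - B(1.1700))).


Var(alpha*(B(t)-B(s))) = alpha^2 * (t-s)
= 8^2 * (4.1600 - 1.1700)
= 64 * 2.9900
= 191.3600

191.3600


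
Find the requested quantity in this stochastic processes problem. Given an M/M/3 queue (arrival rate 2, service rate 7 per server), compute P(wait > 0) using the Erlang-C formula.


a = lambda/mu = 0.2857
rho = a/c = 0.0952
Erlang-C formula applied:
C(c,a) = 0.0032

0.0032


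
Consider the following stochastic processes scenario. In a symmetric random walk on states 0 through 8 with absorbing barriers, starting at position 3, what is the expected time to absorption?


For symmetric RW on 0,...,N with absorbing barriers, E(i) = i*(N-i)
E(3) = 3 * 5 = 15

15


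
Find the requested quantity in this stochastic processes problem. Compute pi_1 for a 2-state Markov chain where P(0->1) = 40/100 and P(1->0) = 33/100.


Stationary distribution: pi_0 = p10/(p01+p10), pi_1 = p01/(p01+p10)
p01 = 0.4000, p10 = 0.3300
pi_1 = 0.5479

0.5479


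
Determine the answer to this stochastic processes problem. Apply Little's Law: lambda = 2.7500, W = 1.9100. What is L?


Little's Law: L = lambda * W
= 2.7500 * 1.9100
= 5.2525

5.2525


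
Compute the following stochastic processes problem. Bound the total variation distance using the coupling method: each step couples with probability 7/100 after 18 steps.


TV distance bound <= (1-delta)^n
= (1 - 0.0700)^18
= 0.9300^18
= 0.2708

0.2708


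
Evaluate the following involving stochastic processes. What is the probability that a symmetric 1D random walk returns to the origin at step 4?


P(S(4) = 0) = C(4,2) / 4^2
= 6 / 16
= 0.3750

0.3750


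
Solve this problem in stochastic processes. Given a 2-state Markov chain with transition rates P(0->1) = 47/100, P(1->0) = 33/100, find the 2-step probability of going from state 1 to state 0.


Computing P^2 by matrix multiplication.
P = [[0.5300, 0.4700], [0.3300, 0.6700]]
After raising P to the power 2:
P^2(1,0) = 0.3960

0.3960


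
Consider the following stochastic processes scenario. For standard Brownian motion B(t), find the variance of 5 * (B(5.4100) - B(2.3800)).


Var(alpha*(B(t)-B(s))) = alpha^2 * (t-s)
= 5^2 * (5.4100 - 2.3800)
= 25 * 3.0300
= 75.7500

75.7500


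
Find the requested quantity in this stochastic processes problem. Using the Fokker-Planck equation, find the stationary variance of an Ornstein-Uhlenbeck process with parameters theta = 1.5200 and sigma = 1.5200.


Stationary variance = sigma^2 / (2*theta)
= 1.5200^2 / (2*1.5200)
= 2.3104 / 3.0400
= 0.7600

0.7600


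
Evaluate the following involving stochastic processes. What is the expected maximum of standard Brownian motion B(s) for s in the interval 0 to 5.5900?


E(max B(s)) = sqrt(2t/pi)
= sqrt(2*5.5900/pi)
= sqrt(3.5587)
= 1.8865

1.8865


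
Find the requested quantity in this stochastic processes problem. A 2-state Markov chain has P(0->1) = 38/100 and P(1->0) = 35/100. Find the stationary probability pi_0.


Stationary distribution: pi_0 = p10/(p01+p10), pi_1 = p01/(p01+p10)
p01 = 0.3800, p10 = 0.3500
pi_0 = 0.4795

0.4795


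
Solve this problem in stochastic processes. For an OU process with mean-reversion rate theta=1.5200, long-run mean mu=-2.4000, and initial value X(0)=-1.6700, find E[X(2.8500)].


E[X(t)] = mu + (X(0) - mu)*exp(-theta*t)
= -2.4000 + (-1.6700 - -2.4000)*exp(-1.5200*2.8500)
= -2.4000 + 0.7300 * 0.0131
= -2.3904

-2.3904


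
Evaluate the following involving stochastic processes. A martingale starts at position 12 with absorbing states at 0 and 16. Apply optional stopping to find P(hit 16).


By optional stopping theorem: E(M at tau) = M(0) = 12
P(hit 16)*16 + P(hit 0)*0 = 12
P(hit 16) = (12 - 0)/(16 - 0) = 3/4 = 0.7500

0.7500


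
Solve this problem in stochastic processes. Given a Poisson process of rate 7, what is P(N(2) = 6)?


P(N(t)=k) = (lambda*t)^k * exp(-lambda*t) / k!
lambda*t = 14
= 14^6 * exp(-14) / 6!
= 7529536 * 8.3153e-07 / 720
= 0.0087

0.0087


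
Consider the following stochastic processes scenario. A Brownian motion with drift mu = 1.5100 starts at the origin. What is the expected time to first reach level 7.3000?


Expected first passage time = a/mu
= 7.3000/1.5100
= 4.8344

4.8344


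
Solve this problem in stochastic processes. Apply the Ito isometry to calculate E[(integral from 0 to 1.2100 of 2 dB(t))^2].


By Ito isometry: E[(int f dB)^2] = int f^2 dt
= 2^2 * 1.2100
= 4 * 1.2100 = 4.8400

4.8400


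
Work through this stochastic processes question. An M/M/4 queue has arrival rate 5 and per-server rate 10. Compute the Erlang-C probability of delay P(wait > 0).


a = lambda/mu = 0.5000
rho = a/c = 0.1250
Erlang-C formula applied:
C(c,a) = 0.0018

0.0018


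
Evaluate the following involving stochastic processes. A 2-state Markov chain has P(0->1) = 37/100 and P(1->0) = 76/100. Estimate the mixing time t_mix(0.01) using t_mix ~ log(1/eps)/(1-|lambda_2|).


lambda_2 = |1 - p01 - p10| = |1 - 0.3700 - 0.7600| = 0.1300
t_mix ~ log(1/eps)/(1 - |lambda_2|)
= log(100)/(1 - 0.1300) = 4.6052/0.8700
= 5.2933

5.2933


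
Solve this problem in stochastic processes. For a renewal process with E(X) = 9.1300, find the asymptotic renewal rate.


Long-run renewal rate = 1/E(X)
= 1/9.1300
= 0.1095

0.1095
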